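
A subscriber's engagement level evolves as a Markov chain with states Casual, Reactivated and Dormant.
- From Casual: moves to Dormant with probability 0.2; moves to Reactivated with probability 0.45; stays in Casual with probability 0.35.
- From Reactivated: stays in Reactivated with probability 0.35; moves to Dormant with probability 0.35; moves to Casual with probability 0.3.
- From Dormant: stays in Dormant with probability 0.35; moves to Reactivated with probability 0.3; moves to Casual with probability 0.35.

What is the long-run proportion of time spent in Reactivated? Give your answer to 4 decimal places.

0.3681

Let the stationary distribution be π with π = πP and π_1 + π_2 + π_3 = 1.
π_1 = 0.35·π_1 + 0.3·π_2 + 0.35·π_3
π_2 = 0.45·π_1 + 0.35·π_2 + 0.3·π_3
Solving with the normalization constraint gives π = (0.3316, 0.3681, 0.3003).
So the stationary probability of Reactivated is 0.3681.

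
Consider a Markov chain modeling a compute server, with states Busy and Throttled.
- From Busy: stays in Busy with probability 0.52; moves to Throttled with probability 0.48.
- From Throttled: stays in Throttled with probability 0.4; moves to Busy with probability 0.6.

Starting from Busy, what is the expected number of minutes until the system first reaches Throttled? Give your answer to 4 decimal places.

Let t(s) be the expected number of minutes to first reach Throttled from state s, with t(Throttled) = 0. Conditioning on the first minute:
t(Busy) = 1 + 0.52·t(Busy)
Solving: t(Busy) = 2.0833.
Expected minutes from Busy to Throttled: 2.0833.

2.0833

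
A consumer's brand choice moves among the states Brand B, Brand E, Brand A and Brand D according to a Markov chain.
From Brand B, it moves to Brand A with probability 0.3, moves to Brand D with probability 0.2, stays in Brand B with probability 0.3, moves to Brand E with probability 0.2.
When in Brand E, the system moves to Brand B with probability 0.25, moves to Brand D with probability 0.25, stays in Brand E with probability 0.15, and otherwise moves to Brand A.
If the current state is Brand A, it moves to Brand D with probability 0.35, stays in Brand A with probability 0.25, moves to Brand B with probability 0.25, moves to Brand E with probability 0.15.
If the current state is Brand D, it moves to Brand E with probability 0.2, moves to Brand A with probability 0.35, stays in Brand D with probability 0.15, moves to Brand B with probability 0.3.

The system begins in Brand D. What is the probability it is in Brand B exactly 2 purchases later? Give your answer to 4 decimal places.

Propagate the distribution vector 2 purchases from Brand D.
After 0 purchases: (0.0000, 0.0000, 0.0000, 1.0000)
After 1 purchase: (0.3000, 0.2000, 0.3500, 0.1500)
After 2 purchases: (0.2725, 0.1725, 0.3000, 0.2550)
P(in Brand B after 2 purchases) = 0.2725

0.2725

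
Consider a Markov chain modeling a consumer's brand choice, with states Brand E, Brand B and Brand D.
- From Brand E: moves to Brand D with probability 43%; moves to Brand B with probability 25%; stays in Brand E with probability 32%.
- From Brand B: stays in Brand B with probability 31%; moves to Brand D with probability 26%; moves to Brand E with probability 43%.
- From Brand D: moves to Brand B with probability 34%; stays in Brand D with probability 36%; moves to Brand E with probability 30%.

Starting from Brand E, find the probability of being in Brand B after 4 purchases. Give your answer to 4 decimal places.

Propagate the distribution vector 4 purchases from Brand E.
After 0 purchases: (1.0000, 0.0000, 0.0000)
After 1 purchase: (0.3200, 0.2500, 0.4300)
After 2 purchases: (0.3389, 0.3037, 0.3574)
After 3 purchases: (0.3463, 0.3004, 0.3534)
After 4 purchases: (0.3460, 0.2998, 0.3542)
P(in Brand B after 4 purchases) = 0.2998

0.2998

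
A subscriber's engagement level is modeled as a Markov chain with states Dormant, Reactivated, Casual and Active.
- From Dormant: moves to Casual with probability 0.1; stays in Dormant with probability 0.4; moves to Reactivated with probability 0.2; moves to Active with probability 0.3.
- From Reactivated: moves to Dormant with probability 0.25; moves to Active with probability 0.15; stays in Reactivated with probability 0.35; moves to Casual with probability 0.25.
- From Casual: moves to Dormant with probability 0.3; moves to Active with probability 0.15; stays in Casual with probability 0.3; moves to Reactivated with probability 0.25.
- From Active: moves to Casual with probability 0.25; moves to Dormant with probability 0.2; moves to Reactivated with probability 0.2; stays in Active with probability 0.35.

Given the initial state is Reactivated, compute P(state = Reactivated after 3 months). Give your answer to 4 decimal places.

Propagate the distribution vector 3 months from Reactivated.
After 0 months: (0.0000, 1.0000, 0.0000, 0.0000)
After 1 month: (0.2500, 0.3500, 0.2500, 0.1500)
After 2 months: (0.2925, 0.2650, 0.2250, 0.2175)
After 3 months: (0.2943, 0.2510, 0.2174, 0.2374)
P(in Reactivated after 3 months) = 0.2510

0.2510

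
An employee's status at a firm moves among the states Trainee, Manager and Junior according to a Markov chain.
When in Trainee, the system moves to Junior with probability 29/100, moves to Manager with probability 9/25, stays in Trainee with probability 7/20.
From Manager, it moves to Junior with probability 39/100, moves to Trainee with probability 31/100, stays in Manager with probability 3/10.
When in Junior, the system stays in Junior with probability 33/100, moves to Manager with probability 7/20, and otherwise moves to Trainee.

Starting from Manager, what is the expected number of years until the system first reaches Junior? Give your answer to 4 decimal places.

2.7956

Let t(s) be the expected number of years to first reach Junior from state s, with t(Junior) = 0. Conditioning on the first year:
t(Trainee) = 1 + 0.35·t(Trainee) + 0.36·t(Manager)
t(Manager) = 1 + 0.31·t(Trainee) + 0.3·t(Manager)
Solving: t(Trainee) = 3.0868, t(Manager) = 2.7956.
Expected years from Manager to Junior: 2.7956.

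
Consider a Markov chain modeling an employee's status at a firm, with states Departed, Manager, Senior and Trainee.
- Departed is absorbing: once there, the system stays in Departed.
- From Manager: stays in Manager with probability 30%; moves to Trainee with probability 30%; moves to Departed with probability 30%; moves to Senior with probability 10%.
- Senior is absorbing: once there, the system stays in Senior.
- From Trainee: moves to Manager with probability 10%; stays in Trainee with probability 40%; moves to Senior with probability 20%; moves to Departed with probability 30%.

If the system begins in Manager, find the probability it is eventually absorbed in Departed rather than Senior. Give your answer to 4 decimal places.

Let h(s) be the probability of absorption at Departed starting from transient state s. Then h(Departed) = 1 and h(Senior) = 0. By first-step analysis:
h(Manager) = 0.3·1 + 0.3·h(Manager) + 0.1·0 + 0.3·h(Trainee)
h(Trainee) = 0.3·1 + 0.1·h(Manager) + 0.2·0 + 0.4·h(Trainee)
Solving: h(Manager) = 0.6923, h(Trainee) = 0.6154.
Starting from Manager, the probability is 0.6923.

0.6923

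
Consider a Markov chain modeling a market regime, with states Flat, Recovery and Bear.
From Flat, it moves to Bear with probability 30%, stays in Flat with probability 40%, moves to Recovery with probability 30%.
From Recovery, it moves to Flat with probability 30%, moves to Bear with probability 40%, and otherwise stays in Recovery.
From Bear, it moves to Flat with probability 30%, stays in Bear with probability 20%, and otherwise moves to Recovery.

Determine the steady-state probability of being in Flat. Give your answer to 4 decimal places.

0.3333

Let the stationary distribution be π with π = πP and π_1 + π_2 + π_3 = 1.
π_1 = 0.4·π_1 + 0.3·π_2 + 0.3·π_3
π_2 = 0.3·π_1 + 0.3·π_2 + 0.5·π_3
Solving with the normalization constraint gives π = (0.3333, 0.3611, 0.3056).
So the stationary probability of Flat is 0.3333.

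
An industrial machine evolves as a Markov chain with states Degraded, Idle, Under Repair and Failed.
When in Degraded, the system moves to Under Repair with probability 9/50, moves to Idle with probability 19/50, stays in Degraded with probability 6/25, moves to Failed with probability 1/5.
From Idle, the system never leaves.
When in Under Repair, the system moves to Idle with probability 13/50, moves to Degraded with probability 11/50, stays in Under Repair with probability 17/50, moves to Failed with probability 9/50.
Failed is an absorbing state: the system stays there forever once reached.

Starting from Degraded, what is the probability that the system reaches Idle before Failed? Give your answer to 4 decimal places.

Let h(s) be the probability of absorption at Idle starting from transient state s. Then h(Idle) = 1 and h(Failed) = 0. By first-step analysis:
h(Degraded) = 0.24·h(Degraded) + 0.38·1 + 0.18·h(Under Repair) + 0.2·0
h(Under Repair) = 0.22·h(Degraded) + 0.26·1 + 0.34·h(Under Repair) + 0.18·0
Solving: h(Degraded) = 0.6442, h(Under Repair) = 0.6087.
Starting from Degraded, the probability is 0.6442.

0.6442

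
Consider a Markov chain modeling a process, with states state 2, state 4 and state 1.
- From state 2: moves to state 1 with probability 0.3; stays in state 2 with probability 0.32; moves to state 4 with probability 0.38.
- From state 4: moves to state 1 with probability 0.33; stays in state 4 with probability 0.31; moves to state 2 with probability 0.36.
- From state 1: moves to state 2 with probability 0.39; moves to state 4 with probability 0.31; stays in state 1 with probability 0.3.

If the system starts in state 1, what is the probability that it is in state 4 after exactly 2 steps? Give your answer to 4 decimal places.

Sum over the intermediate state after 1 step:
P = P(state 1→state 2)·P(state 2→state 4) + P(state 1→state 4)·P(state 4→state 4) + P(state 1→state 1)·P(state 1→state 4)
  = 0.39×0.38 + 0.31×0.31 + 0.3×0.31
  = 0.1482 + 0.0961 + 0.0930 = 0.3373

0.3373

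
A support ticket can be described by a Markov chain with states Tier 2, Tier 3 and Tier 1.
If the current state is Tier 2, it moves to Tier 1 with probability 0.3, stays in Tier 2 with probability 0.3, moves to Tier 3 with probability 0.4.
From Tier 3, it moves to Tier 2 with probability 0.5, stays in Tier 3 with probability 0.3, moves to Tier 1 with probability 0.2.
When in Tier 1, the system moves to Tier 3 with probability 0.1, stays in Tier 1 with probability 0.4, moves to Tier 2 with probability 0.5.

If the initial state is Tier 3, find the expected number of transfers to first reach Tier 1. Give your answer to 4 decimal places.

4.1379

Let t(s) be the expected number of transfers to first reach Tier 1 from state s, with t(Tier 1) = 0. Conditioning on the first transfer:
t(Tier 2) = 1 + 0.3·t(Tier 2) + 0.4·t(Tier 3)
t(Tier 3) = 1 + 0.5·t(Tier 2) + 0.3·t(Tier 3)
Solving: t(Tier 2) = 3.7931, t(Tier 3) = 4.1379.
Expected transfers from Tier 3 to Tier 1: 4.1379.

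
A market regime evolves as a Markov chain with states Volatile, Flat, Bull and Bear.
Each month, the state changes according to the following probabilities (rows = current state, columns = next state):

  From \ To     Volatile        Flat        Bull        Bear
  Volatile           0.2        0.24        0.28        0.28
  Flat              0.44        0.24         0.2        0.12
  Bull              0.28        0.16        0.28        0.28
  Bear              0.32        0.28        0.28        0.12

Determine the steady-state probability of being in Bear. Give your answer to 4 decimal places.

0.2100

Let the stationary distribution be π with π = πP and π_1 + π_2 + π_3 + π_4 = 1.
π_1 = 0.2·π_1 + 0.44·π_2 + 0.28·π_3 + 0.32·π_4
π_2 = 0.24·π_1 + 0.24·π_2 + 0.16·π_3 + 0.28·π_4
π_3 = 0.28·π_1 + 0.2·π_2 + 0.28·π_3 + 0.28·π_4
Solving with the normalization constraint gives π = (0.3007, 0.2275, 0.2618, 0.2100).
So the stationary probability of Bear is 0.2100.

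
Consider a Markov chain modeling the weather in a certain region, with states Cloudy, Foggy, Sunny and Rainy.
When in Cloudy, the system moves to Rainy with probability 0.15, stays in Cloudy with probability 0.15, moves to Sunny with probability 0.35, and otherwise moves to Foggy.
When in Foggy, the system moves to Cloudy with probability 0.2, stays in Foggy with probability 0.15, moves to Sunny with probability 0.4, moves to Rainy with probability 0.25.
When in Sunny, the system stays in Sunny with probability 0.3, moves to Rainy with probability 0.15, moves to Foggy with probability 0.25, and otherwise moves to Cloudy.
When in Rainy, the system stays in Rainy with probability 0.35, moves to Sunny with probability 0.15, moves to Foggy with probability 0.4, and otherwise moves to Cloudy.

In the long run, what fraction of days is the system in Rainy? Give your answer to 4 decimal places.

Let the stationary distribution be π with π = πP and π_1 + π_2 + π_3 + π_4 = 1.
π_1 = 0.15·π_1 + 0.2·π_2 + 0.3·π_3 + 0.1·π_4
π_2 = 0.35·π_1 + 0.15·π_2 + 0.25·π_3 + 0.4·π_4
π_3 = 0.35·π_1 + 0.4·π_2 + 0.3·π_3 + 0.15·π_4
Solving with the normalization constraint gives π = (0.1983, 0.2756, 0.3042, 0.2219).
So the stationary probability of Rainy is 0.2219.

0.2219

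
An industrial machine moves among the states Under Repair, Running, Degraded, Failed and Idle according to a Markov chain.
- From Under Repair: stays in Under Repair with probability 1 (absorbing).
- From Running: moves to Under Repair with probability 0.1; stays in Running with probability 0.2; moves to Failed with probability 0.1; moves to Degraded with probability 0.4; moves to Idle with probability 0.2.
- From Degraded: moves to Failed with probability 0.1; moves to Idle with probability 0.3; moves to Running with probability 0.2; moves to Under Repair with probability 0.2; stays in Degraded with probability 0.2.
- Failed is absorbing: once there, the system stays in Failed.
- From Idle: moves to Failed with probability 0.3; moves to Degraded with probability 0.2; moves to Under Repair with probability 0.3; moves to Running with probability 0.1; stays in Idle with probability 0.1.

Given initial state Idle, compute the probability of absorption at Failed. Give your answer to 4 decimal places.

Let h(s) be the probability of absorption at Failed starting from transient state s. Then h(Failed) = 1 and h(Under Repair) = 0. By first-step analysis:
h(Running) = 0.1·0 + 0.2·h(Running) + 0.4·h(Degraded) + 0.1·1 + 0.2·h(Idle)
h(Degraded) = 0.2·0 + 0.2·h(Running) + 0.2·h(Degraded) + 0.1·1 + 0.3·h(Idle)
h(Idle) = 0.3·0 + 0.1·h(Running) + 0.2·h(Degraded) + 0.3·1 + 0.1·h(Idle)
Solving: h(Running) = 0.4524, h(Degraded) = 0.4167, h(Idle) = 0.4762.
Starting from Idle, the probability is 0.4762.

0.4762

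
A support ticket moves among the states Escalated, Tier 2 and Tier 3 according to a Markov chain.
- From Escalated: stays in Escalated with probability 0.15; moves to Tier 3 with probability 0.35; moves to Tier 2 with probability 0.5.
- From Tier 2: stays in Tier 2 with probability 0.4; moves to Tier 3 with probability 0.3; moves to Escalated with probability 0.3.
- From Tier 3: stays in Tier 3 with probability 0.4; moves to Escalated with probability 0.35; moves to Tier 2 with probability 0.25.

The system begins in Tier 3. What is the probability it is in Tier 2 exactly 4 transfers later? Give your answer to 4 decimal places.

0.3754

Propagate the distribution vector 4 transfers from Tier 3.
After 0 transfers: (0.0000, 0.0000, 1.0000)
After 1 transfer: (0.3500, 0.2500, 0.4000)
After 2 transfers: (0.2675, 0.3750, 0.3575)
After 3 transfers: (0.2778, 0.3731, 0.3491)
After 4 transfers: (0.2758, 0.3754, 0.3488)
P(in Tier 2 after 4 transfers) = 0.3754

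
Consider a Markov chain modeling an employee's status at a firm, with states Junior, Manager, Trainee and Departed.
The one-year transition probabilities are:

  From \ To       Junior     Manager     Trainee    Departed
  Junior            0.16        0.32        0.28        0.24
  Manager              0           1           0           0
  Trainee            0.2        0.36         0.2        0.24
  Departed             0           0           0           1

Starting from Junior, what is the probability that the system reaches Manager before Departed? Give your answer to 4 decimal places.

0.5792

Let h(s) be the probability of absorption at Manager starting from transient state s. Then h(Manager) = 1 and h(Departed) = 0. By first-step analysis:
h(Junior) = 0.16·h(Junior) + 0.32·1 + 0.28·h(Trainee) + 0.24·0
h(Trainee) = 0.2·h(Junior) + 0.36·1 + 0.2·h(Trainee) + 0.24·0
Solving: h(Junior) = 0.5792, h(Trainee) = 0.5948.
Starting from Junior, the probability is 0.5792.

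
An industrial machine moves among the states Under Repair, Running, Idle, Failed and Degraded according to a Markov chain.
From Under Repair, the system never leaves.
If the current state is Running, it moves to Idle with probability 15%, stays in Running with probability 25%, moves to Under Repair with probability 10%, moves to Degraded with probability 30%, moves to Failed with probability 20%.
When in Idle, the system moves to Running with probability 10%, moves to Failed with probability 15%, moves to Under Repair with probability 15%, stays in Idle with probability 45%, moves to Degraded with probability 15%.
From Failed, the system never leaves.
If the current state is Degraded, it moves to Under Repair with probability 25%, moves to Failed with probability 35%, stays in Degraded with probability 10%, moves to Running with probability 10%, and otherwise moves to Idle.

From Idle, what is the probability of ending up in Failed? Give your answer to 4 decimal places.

Let h(s) be the probability of absorption at Failed starting from transient state s. Then h(Failed) = 1 and h(Under Repair) = 0. By first-step analysis:
h(Running) = 0.1·0 + 0.25·h(Running) + 0.15·h(Idle) + 0.2·1 + 0.3·h(Degraded)
h(Idle) = 0.15·0 + 0.1·h(Running) + 0.45·h(Idle) + 0.15·1 + 0.15·h(Degraded)
h(Degraded) = 0.25·0 + 0.1·h(Running) + 0.2·h(Idle) + 0.35·1 + 0.1·h(Degraded)
Solving: h(Running) = 0.6051, h(Idle) = 0.5399, h(Degraded) = 0.5761.
Starting from Idle, the probability is 0.5399.

0.5399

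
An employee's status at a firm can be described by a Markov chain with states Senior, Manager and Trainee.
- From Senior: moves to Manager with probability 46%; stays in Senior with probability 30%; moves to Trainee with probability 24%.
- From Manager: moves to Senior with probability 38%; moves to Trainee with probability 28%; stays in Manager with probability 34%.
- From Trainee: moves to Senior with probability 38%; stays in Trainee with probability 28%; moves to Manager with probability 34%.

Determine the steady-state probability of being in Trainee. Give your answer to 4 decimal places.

Let the stationary distribution be π with π = πP and π_1 + π_2 + π_3 = 1.
π_1 = 0.3·π_1 + 0.38·π_2 + 0.38·π_3
π_2 = 0.46·π_1 + 0.34·π_2 + 0.34·π_3
Solving with the normalization constraint gives π = (0.3519, 0.3822, 0.2659).
So the stationary probability of Trainee is 0.2659.

0.2659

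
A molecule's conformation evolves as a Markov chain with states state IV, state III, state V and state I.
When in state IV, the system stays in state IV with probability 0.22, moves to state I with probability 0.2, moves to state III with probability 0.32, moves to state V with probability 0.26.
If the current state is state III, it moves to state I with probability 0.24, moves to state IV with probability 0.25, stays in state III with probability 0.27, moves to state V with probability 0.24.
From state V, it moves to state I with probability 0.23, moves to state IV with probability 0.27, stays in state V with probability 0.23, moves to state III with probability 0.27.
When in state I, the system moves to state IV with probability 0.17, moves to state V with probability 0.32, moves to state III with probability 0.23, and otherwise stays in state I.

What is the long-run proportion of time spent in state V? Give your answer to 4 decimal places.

0.2610

Let the stationary distribution be π with π = πP and π_1 + π_2 + π_3 + π_4 = 1.
π_1 = 0.22·π_1 + 0.25·π_2 + 0.27·π_3 + 0.17·π_4
π_2 = 0.32·π_1 + 0.27·π_2 + 0.27·π_3 + 0.23·π_4
π_3 = 0.26·π_1 + 0.24·π_2 + 0.23·π_3 + 0.32·π_4
Solving with the normalization constraint gives π = (0.2293, 0.2720, 0.2610, 0.2377).
So the stationary probability of state V is 0.2610.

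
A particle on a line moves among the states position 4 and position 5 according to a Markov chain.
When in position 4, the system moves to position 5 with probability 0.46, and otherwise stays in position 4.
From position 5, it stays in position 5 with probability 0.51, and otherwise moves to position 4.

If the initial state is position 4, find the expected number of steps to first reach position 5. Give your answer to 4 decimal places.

Let t(s) be the expected number of steps to first reach position 5 from state s, with t(position 5) = 0. Conditioning on the first step:
t(position 4) = 1 + 0.54·t(position 4)
Solving: t(position 4) = 2.1739.
Expected steps from position 4 to position 5: 2.1739.

2.1739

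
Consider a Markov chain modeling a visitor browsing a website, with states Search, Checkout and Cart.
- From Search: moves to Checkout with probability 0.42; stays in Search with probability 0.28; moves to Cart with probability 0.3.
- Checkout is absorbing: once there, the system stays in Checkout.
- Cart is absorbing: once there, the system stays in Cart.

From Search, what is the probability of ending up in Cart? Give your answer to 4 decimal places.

Let h(s) be the probability of absorption at Cart starting from transient state s. Then h(Cart) = 1 and h(Checkout) = 0. By first-step analysis:
h(Search) = 0.28·h(Search) + 0.42·0 + 0.3·1
Solving: h(Search) = 0.4167.
Starting from Search, the probability is 0.4167.

0.4167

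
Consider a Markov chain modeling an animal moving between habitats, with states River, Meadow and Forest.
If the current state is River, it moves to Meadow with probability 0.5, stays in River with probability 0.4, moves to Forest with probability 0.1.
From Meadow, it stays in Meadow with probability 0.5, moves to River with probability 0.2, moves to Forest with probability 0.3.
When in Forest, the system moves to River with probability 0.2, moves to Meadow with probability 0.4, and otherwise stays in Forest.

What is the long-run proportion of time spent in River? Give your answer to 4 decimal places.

Let the stationary distribution be π with π = πP and π_1 + π_2 + π_3 = 1.
π_1 = 0.4·π_1 + 0.2·π_2 + 0.2·π_3
π_2 = 0.5·π_1 + 0.5·π_2 + 0.4·π_3
Solving with the normalization constraint gives π = (0.2500, 0.4722, 0.2778).
So the stationary probability of River is 0.2500.

0.2500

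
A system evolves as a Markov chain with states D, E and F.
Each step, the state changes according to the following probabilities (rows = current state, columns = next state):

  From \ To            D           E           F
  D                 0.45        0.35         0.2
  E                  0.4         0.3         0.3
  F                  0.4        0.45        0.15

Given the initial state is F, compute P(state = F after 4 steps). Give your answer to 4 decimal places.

Propagate the distribution vector 4 steps from F.
After 0 steps: (0.0000, 0.0000, 1.0000)
After 1 step: (0.4000, 0.4500, 0.1500)
After 2 steps: (0.4200, 0.3425, 0.2375)
After 3 steps: (0.4210, 0.3566, 0.2224)
After 4 steps: (0.4211, 0.3544, 0.2245)
P(in F after 4 steps) = 0.2245

0.2245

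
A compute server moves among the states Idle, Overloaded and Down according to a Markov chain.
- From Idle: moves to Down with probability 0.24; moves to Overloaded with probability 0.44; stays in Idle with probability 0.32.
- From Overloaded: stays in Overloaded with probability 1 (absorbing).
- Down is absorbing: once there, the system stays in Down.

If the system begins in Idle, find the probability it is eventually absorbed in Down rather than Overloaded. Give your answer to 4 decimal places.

Let h(s) be the probability of absorption at Down starting from transient state s. Then h(Down) = 1 and h(Overloaded) = 0. By first-step analysis:
h(Idle) = 0.32·h(Idle) + 0.44·0 + 0.24·1
Solving: h(Idle) = 0.3529.
Starting from Idle, the probability is 0.3529.

0.3529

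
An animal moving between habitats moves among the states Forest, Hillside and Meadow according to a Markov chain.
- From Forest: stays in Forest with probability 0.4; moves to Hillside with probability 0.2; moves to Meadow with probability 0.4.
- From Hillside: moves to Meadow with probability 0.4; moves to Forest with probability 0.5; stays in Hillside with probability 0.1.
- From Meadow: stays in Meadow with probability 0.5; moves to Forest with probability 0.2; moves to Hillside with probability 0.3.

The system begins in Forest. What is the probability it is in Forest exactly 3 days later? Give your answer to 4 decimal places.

0.3340

Propagate the distribution vector 3 days from Forest.
After 0 days: (1.0000, 0.0000, 0.0000)
After 1 day: (0.4000, 0.2000, 0.4000)
After 2 days: (0.3400, 0.2200, 0.4400)
After 3 days: (0.3340, 0.2220, 0.4440)
P(in Forest after 3 days) = 0.3340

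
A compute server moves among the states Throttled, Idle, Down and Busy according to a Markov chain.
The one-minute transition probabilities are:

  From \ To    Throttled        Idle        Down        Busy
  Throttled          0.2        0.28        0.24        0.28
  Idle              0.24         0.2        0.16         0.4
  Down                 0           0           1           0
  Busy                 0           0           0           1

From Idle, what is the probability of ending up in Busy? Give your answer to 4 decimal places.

0.6760

Let h(s) be the probability of absorption at Busy starting from transient state s. Then h(Busy) = 1 and h(Down) = 0. By first-step analysis:
h(Throttled) = 0.2·h(Throttled) + 0.28·h(Idle) + 0.24·0 + 0.28·1
h(Idle) = 0.24·h(Throttled) + 0.2·h(Idle) + 0.16·0 + 0.4·1
Solving: h(Throttled) = 0.5866, h(Idle) = 0.6760.
Starting from Idle, the probability is 0.6760.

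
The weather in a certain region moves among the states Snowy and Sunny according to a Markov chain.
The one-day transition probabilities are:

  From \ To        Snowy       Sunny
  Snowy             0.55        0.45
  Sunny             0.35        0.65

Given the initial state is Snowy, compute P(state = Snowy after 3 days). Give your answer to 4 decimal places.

0.4420

Propagate the distribution vector 3 days from Snowy.
After 0 days: (1.0000, 0.0000)
After 1 day: (0.5500, 0.4500)
After 2 days: (0.4600, 0.5400)
After 3 days: (0.4420, 0.5580)
P(in Snowy after 3 days) = 0.4420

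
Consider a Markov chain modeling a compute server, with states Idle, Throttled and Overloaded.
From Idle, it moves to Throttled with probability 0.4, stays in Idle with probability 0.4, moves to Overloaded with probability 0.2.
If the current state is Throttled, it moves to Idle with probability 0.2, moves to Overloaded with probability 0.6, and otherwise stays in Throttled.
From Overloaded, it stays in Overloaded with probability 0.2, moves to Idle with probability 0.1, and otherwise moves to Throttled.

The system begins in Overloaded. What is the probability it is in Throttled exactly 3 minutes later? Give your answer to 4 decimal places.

0.4800

Propagate the distribution vector 3 minutes from Overloaded.
After 0 minutes: (0.0000, 0.0000, 1.0000)
After 1 minute: (0.1000, 0.7000, 0.2000)
After 2 minutes: (0.2000, 0.3200, 0.4800)
After 3 minutes: (0.1920, 0.4800, 0.3280)
P(in Throttled after 3 minutes) = 0.4800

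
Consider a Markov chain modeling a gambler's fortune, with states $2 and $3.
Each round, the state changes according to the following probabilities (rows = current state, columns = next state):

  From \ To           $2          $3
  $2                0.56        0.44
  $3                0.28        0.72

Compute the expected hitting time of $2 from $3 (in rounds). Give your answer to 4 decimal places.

3.5714

Let t(s) be the expected number of rounds to first reach $2 from state s, with t($2) = 0. Conditioning on the first round:
t($3) = 1 + 0.72·t($3)
Solving: t($3) = 3.5714.
Expected rounds from $3 to $2: 3.5714.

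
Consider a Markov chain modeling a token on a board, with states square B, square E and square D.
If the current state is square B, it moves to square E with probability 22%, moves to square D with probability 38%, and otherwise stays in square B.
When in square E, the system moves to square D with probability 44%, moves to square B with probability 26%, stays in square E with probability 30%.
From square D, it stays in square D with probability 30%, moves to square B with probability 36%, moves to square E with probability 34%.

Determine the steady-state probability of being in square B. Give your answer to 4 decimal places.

Let the stationary distribution be π with π = πP and π_1 + π_2 + π_3 = 1.
π_1 = 0.4·π_1 + 0.26·π_2 + 0.36·π_3
π_2 = 0.22·π_1 + 0.3·π_2 + 0.34·π_3
Solving with the normalization constraint gives π = (0.3451, 0.2871, 0.3678).
So the stationary probability of square B is 0.3451.

0.3451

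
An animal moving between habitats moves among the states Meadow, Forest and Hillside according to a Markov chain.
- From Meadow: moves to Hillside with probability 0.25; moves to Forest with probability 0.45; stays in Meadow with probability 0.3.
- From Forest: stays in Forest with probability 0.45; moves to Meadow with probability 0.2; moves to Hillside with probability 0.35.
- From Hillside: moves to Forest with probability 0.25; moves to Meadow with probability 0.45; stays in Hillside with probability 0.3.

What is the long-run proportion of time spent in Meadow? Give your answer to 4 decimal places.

0.3067

Let the stationary distribution be π with π = πP and π_1 + π_2 + π_3 = 1.
π_1 = 0.3·π_1 + 0.2·π_2 + 0.45·π_3
π_2 = 0.45·π_1 + 0.45·π_2 + 0.25·π_3
Solving with the normalization constraint gives π = (0.3067, 0.3892, 0.3041).
So the stationary probability of Meadow is 0.3067.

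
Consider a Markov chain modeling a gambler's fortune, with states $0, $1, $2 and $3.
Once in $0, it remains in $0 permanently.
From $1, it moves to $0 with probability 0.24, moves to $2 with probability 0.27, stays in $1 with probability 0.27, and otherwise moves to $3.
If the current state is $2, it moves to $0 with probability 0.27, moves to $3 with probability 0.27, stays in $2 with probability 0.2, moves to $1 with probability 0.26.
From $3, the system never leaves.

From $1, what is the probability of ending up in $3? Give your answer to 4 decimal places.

Let h(s) be the probability of absorption at $3 starting from transient state s. Then h($3) = 1 and h($0) = 0. By first-step analysis:
h($1) = 0.24·0 + 0.27·h($1) + 0.27·h($2) + 0.22·1
h($2) = 0.27·0 + 0.26·h($1) + 0.2·h($2) + 0.27·1
Solving: h($1) = 0.4844, h($2) = 0.4949.
Starting from $1, the probability is 0.4844.

0.4844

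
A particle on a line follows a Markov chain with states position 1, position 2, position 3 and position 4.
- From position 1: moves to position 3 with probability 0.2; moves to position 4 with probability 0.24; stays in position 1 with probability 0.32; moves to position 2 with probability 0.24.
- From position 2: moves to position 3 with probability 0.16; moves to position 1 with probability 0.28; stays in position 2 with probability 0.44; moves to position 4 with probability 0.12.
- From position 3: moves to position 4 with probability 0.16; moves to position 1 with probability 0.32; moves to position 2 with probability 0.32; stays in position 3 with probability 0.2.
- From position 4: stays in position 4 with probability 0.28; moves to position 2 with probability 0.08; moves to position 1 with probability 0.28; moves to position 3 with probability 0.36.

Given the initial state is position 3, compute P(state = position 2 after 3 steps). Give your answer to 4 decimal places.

Propagate the distribution vector 3 steps from position 3.
After 0 steps: (0.0000, 0.0000, 1.0000, 0.0000)
After 1 step: (0.3200, 0.3200, 0.2000, 0.1600)
After 2 steps: (0.3008, 0.2944, 0.2128, 0.1920)
After 3 steps: (0.3005, 0.2852, 0.2189, 0.1953)
P(in position 2 after 3 steps) = 0.2852

0.2852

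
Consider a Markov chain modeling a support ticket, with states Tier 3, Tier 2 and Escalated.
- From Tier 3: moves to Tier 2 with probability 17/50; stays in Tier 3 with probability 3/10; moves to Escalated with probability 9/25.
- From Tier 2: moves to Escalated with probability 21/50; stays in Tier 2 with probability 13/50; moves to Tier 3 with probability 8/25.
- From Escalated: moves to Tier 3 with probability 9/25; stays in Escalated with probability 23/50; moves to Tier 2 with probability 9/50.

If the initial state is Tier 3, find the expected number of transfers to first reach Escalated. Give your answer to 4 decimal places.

2.6393

Let t(s) be the expected number of transfers to first reach Escalated from state s, with t(Escalated) = 0. Conditioning on the first transfer:
t(Tier 3) = 1 + 0.3·t(Tier 3) + 0.34·t(Tier 2)
t(Tier 2) = 1 + 0.32·t(Tier 3) + 0.26·t(Tier 2)
Solving: t(Tier 3) = 2.6393, t(Tier 2) = 2.4927.
Expected transfers from Tier 3 to Escalated: 2.6393.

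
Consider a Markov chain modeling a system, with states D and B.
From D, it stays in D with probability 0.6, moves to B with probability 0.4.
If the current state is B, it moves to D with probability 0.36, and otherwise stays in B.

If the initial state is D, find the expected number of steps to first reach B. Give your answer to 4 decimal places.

2.5000

Let t(s) be the expected number of steps to first reach B from state s, with t(B) = 0. Conditioning on the first step:
t(D) = 1 + 0.6·t(D)
Solving: t(D) = 2.5000.
Expected steps from D to B: 2.5000.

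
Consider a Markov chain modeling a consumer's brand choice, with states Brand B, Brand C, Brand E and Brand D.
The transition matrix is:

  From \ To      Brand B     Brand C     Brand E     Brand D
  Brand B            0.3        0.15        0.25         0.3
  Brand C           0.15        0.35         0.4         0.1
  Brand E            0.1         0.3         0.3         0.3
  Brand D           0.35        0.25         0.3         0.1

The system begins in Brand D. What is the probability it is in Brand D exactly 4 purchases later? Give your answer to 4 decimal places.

0.2054

Propagate the distribution vector 4 purchases from Brand D.
After 0 purchases: (0.0000, 0.0000, 0.0000, 1.0000)
After 1 purchase: (0.3500, 0.2500, 0.3000, 0.1000)
After 2 purchases: (0.2075, 0.2550, 0.3075, 0.2300)
After 3 purchases: (0.2118, 0.2701, 0.3151, 0.2030)
After 4 purchases: (0.2066, 0.2716, 0.3164, 0.2054)
P(in Brand D after 4 purchases) = 0.2054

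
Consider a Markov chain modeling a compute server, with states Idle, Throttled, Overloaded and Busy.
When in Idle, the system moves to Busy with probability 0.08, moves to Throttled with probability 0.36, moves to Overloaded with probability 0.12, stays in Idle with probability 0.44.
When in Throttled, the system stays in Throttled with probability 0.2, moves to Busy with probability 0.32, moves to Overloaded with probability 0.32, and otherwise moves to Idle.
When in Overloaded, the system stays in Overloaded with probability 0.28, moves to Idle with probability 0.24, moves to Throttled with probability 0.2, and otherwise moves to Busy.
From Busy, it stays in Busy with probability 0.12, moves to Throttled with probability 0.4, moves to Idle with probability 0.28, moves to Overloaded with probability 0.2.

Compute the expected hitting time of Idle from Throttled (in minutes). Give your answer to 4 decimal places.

Let t(s) be the expected number of minutes to first reach Idle from state s, with t(Idle) = 0. Conditioning on the first minute:
t(Throttled) = 1 + 0.2·t(Throttled) + 0.32·t(Overloaded) + 0.32·t(Busy)
t(Overloaded) = 1 + 0.2·t(Throttled) + 0.28·t(Overloaded) + 0.28·t(Busy)
t(Busy) = 1 + 0.4·t(Throttled) + 0.2·t(Overloaded) + 0.12·t(Busy)
Solving: t(Throttled) = 4.6920, t(Overloaded) = 4.3478, t(Busy) = 4.2572.
Expected minutes from Throttled to Idle: 4.6920.

4.6920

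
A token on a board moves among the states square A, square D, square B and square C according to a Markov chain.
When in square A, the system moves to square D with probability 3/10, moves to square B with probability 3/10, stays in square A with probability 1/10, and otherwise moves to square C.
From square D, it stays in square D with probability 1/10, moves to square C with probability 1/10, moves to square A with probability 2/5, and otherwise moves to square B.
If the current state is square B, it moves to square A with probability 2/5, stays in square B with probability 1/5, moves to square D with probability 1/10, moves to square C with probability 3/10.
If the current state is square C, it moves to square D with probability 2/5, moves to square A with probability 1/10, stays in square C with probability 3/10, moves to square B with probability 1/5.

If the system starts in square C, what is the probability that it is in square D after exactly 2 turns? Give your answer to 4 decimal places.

0.2100

Propagate the distribution vector 2 turns from square C.
After 0 turns: (0.0000, 0.0000, 0.0000, 1.0000)
After 1 turn: (0.1000, 0.4000, 0.2000, 0.3000)
After 2 turns: (0.2800, 0.2100, 0.2900, 0.2200)
P(in square D after 2 turns) = 0.2100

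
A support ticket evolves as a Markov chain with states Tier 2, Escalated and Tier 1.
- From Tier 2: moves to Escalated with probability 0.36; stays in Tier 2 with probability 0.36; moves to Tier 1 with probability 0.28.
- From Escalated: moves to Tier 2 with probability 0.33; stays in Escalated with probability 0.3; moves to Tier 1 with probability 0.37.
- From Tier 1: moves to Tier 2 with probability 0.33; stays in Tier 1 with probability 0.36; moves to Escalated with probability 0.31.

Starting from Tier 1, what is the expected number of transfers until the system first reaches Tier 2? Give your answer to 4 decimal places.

3.0303

Let t(s) be the expected number of transfers to first reach Tier 2 from state s, with t(Tier 2) = 0. Conditioning on the first transfer:
t(Escalated) = 1 + 0.3·t(Escalated) + 0.37·t(Tier 1)
t(Tier 1) = 1 + 0.31·t(Escalated) + 0.36·t(Tier 1)
Solving: t(Escalated) = 3.0303, t(Tier 1) = 3.0303.
Expected transfers from Tier 1 to Tier 2: 3.0303.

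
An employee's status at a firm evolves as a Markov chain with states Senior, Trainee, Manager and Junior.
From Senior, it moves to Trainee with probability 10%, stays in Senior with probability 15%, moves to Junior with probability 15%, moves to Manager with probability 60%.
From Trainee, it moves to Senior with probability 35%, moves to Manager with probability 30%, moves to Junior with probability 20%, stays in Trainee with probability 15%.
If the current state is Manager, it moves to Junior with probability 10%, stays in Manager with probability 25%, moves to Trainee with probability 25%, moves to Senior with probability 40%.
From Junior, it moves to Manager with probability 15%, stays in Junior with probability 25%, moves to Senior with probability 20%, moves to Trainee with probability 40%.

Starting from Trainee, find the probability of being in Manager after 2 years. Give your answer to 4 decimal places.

0.3600

Propagate the distribution vector 2 years from Trainee.
After 0 years: (0.0000, 1.0000, 0.0000, 0.0000)
After 1 year: (0.3500, 0.1500, 0.3000, 0.2000)
After 2 years: (0.2650, 0.2125, 0.3600, 0.1625)
P(in Manager after 2 years) = 0.3600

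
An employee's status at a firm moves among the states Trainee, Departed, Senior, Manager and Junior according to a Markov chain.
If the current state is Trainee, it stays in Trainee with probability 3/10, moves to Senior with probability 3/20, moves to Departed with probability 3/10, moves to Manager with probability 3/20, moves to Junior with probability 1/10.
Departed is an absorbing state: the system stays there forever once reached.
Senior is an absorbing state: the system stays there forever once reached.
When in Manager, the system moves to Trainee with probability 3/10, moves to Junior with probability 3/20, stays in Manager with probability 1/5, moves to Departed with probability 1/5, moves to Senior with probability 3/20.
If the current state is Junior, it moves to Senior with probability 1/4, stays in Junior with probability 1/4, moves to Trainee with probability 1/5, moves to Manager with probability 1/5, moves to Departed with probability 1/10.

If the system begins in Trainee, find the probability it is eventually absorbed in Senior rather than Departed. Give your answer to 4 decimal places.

Let h(s) be the probability of absorption at Senior starting from transient state s. Then h(Senior) = 1 and h(Departed) = 0. By first-step analysis:
h(Trainee) = 0.3·h(Trainee) + 0.3·0 + 0.15·1 + 0.15·h(Manager) + 0.1·h(Junior)
h(Manager) = 0.3·h(Trainee) + 0.2·0 + 0.15·1 + 0.2·h(Manager) + 0.15·h(Junior)
h(Junior) = 0.2·h(Trainee) + 0.1·0 + 0.25·1 + 0.2·h(Manager) + 0.25·h(Junior)
Solving: h(Trainee) = 0.3867, h(Manager) = 0.4362, h(Junior) = 0.5528.
Starting from Trainee, the probability is 0.3867.

0.3867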